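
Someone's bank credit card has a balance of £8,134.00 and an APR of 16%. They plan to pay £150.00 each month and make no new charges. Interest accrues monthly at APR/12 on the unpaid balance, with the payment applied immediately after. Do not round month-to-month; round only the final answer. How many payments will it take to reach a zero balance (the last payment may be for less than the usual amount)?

97 payments

Monthly rate r = 16%/12 = 1.33333% = 0.0133333.
Recurrence: B ← B·(1+r) − £150.00.
Month 1: interest £108.45; balance after payment £8,092.45.
Month 2: interest £107.90; balance after payment £8,050.35.
Closed form: n = −ln(1 − rB₀/P)/ln(1+r) = −ln(0.27698)/ln(1.01333) ≈ 96.927, so the balance reaches zero during payment 97.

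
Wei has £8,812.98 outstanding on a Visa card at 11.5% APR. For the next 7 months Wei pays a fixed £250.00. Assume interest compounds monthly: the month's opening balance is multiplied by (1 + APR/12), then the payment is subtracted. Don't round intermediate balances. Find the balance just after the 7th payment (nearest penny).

Monthly rate r = 11.5%/12 = 0.958333% = 0.00958333.
Each month: B ← B·(1+r) − £250.00.
Month 1: interest £84.46; balance after payment £8,647.44.
Month 2: interest £82.87; balance after payment £8,480.31.
Month 3: interest £81.27; balance after payment £8,311.58.
Month 4: interest £79.65; balance after payment £8,141.23.
Month 5: interest £78.02; balance after payment £7,969.25.
Month 6: interest £76.37; balance after payment £7,795.62.
Month 7: interest £74.71; balance after payment £7,620.33.

£7,620.33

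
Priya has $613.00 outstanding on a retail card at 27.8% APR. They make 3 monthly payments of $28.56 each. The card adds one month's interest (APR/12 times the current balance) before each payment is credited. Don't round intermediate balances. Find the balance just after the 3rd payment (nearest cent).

$568.92

Monthly rate r = 27.8%/12 = 2.31667% = 0.0231667.
Each month: B ← B·(1+r) − $28.56.
Month 1: interest $14.20; balance after payment $598.64.
Month 2: interest $13.87; balance after payment $583.95.
Month 3: interest $13.53; balance after payment $568.92.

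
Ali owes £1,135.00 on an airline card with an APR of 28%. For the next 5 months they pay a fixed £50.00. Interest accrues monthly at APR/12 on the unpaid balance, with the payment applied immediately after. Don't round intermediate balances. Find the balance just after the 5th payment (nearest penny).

£1,011.80

Monthly rate r = 28%/12 = 2.33333% = 0.0233333.
Each month: B ← B·(1+r) − £50.00.
Month 1: interest £26.48; balance after payment £1,111.48.
Month 2: interest £25.93; balance after payment £1,087.42.
Month 3: interest £25.37; balance after payment £1,062.79.
Month 4: interest £24.80; balance after payment £1,037.59.
Month 5: interest £24.21; balance after payment £1,011.80.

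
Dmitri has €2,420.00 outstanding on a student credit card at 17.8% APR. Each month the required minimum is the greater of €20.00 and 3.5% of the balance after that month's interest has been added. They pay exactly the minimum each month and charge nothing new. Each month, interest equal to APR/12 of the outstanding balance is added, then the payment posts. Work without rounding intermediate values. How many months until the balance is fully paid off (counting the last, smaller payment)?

107 months

Monthly rate r = 17.8%/12 = 1.48333% = 0.0148333.
While 3.5% of the post-interest balance exceeds €20.00, each month B ← (B·(1+r))·(1 − 0.035), i.e. B shrinks by the factor (1+r)·0.965 = 0.97931.
This holds for months 1–70. Entering month 71 the balance is €560.22; 3.5% of the post-interest balance is now below €20.00, so the flat €20.00 minimum applies from here.
From month 71 a fixed €20.00 at rate r clears €560.22 in 37 more payments. Total: 70 + 37 = 107 months.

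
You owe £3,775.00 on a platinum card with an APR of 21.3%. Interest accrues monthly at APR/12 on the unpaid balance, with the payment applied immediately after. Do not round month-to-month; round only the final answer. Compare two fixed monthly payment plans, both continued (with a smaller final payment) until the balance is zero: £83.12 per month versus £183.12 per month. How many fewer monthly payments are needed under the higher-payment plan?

Monthly rate r = 21.3%/12 = 1.775% = 0.01775.
At £83.12/mo: n = ⌈−ln(1 − rB₀/P)/ln(1+r)⌉ = 94 payments (last £20.65); total interest = total paid − £3,775.00 = £3,975.81.
At £183.12/mo: 26 payments (last £163.70); total interest £966.70.
Payments saved = 94 − 26 = 68.

68 fewer payments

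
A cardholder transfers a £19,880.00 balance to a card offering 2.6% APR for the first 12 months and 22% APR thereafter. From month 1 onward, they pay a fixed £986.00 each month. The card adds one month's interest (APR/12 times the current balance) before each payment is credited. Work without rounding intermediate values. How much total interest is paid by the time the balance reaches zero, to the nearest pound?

Promo months 1–12 at r₀ = 2.6%/12 = 0.00216667; months 13+ at r₁ = 22%/12 = 0.0183333.
After month 12: iterate B ← B·(1+r₀) − £986.00 for 12 months → £8,429.06.
Then at r₁ with £986.00/mo: n₂ = −ln(1 − r₁·B/P)/ln(1+r₁) ≈ 9.38 → 10 more payments.
Total paid = 21·£986.00 + £379.79 = £21,085.79; interest = £21,085.79 − £19,880.00 = £1,205.79.

£1,206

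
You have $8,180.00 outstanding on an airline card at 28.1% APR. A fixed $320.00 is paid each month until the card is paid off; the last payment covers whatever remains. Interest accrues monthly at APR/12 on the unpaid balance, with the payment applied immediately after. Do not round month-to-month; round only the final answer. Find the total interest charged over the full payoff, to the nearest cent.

Monthly rate r = 28.1%/12 = 2.34167% = 0.0234167.
Payoff takes n = ⌈−ln(1 − rB₀/P)/ln(1+r)⌉ = ⌈39.434⌉ = 40 payments; the last is $139.81.
Total paid = 39·$320.00 + $139.81 = $12,619.81.
Total interest = total paid − principal = $12,619.81 − $8,180.00 = $4,439.81.

$4,439.81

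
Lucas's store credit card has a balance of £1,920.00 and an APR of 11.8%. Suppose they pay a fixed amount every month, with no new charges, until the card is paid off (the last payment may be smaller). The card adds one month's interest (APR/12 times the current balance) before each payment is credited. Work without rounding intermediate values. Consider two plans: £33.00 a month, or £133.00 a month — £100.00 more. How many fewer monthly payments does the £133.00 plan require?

Monthly rate r = 11.8%/12 = 0.983333% = 0.00983333.
At £33.00/mo: n = ⌈−ln(1 − rB₀/P)/ln(1+r)⌉ = 87 payments (last £24.92); total interest = total paid − £1,920.00 = £942.92.
At £133.00/mo: 16 payments (last £86.04); total interest £161.04.
Payments saved = 87 − 16 = 71.

71 fewer payments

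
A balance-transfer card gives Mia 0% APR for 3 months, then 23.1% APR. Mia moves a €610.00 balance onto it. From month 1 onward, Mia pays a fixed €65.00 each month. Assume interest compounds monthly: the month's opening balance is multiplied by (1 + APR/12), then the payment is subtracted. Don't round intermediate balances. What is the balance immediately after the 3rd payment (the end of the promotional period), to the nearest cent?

€415.00

Promo months 1–3 at r₀ = 0%/12 = 0; months 4+ at r₁ = 23.1%/12 = 0.01925.
After month 3 (no interest yet): B = €610.00 − 3·€65.00 = €415.00.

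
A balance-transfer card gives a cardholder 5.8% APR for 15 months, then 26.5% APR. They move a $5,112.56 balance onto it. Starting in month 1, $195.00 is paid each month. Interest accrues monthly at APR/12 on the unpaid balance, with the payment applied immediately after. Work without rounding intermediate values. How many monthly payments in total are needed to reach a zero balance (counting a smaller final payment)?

Promo months 1–15 at r₀ = 5.8%/12 = 0.00483333; months 16+ at r₁ = 26.5%/12 = 0.0220833.
After month 15: iterate B ← B·(1+r₀) − $195.00 for 15 months → $2,469.96.
Then at r₁ with $195.00/mo: n₂ = −ln(1 − r₁·B/P)/ln(1+r₁) ≈ 15.02 → 16 more payments.

31 months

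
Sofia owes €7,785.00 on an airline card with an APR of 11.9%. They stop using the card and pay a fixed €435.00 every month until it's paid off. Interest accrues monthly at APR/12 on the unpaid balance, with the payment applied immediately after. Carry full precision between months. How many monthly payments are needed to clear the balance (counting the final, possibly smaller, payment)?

Monthly rate r = 11.9%/12 = 0.991667% = 0.00991667.
Recurrence: B ← B·(1+r) − €435.00.
Month 1: interest €77.20; balance after payment €7,427.20.
Month 2: interest €73.65; balance after payment €7,065.85.
Closed form: n = −ln(1 − rB₀/P)/ln(1+r) = −ln(0.82253)/ln(1.00992) ≈ 19.799, so the balance reaches zero during payment 20.

20 months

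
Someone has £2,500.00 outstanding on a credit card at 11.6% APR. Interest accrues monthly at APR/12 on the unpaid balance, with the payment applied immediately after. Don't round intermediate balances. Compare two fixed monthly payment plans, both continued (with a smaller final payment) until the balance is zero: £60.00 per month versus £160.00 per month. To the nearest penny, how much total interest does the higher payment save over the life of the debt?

Monthly rate r = 11.6%/12 = 0.966667% = 0.00966667.
At £60.00/mo: n = ⌈−ln(1 − rB₀/P)/ln(1+r)⌉ = 54 payments (last £34.95); total interest = total paid − £2,500.00 = £714.95.
At £160.00/mo: 18 payments (last £3.36); total interest £223.36.
Interest saved = £714.95 − £223.36 = £491.59.

£491.59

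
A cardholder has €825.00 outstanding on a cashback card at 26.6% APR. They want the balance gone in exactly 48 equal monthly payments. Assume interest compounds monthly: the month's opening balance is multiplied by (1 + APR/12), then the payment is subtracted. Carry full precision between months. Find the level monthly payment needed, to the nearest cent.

Monthly rate r = 26.6%/12 = 2.21667% = 0.0221667.
Level-payment amortization: P = B₀·r / (1 − (1+r)^(−n)) = 825.00·0.0221667 / (1 − 1.02217^(−48)).
Denominator 1 − (1+r)^(−48) = 0.650893678.
P = 18.2875 / 0.650893678 ≈ 28.10.

€28.10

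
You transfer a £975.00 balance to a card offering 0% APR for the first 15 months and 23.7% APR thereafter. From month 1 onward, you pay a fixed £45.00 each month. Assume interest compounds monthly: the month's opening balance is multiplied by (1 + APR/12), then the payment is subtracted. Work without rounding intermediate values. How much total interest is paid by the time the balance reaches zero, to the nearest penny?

Promo months 1–15 at r₀ = 0%/12 = 0; months 16+ at r₁ = 23.7%/12 = 0.01975.
After month 15 (no interest yet): B = £975.00 − 15·£45.00 = £300.00.
Then at r₁ with £45.00/mo: n₂ = −ln(1 − r₁·B/P)/ln(1+r₁) ≈ 7.22 → 8 more payments.
Total paid = 22·£45.00 + £9.92 = £999.92; interest = £999.92 − £975.00 = £24.92.

£24.92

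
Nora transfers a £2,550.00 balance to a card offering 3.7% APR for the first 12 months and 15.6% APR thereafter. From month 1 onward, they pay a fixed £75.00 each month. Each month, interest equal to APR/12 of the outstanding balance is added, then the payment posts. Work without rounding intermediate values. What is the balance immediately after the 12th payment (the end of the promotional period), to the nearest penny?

£1,730.55

Promo months 1–12 at r₀ = 3.7%/12 = 0.00308333; months 13+ at r₁ = 15.6%/12 = 0.013.
After month 12: iterate B ← B·(1+r₀) − £75.00 for 12 months → £1,730.55.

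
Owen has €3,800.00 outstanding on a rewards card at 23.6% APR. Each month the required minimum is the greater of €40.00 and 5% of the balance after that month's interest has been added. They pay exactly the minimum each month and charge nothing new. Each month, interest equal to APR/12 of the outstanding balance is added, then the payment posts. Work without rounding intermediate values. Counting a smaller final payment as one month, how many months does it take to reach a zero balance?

Monthly rate r = 23.6%/12 = 1.96667% = 0.0196667.
While 5% of the post-interest balance exceeds €40.00, each month B ← (B·(1+r))·(1 − 0.05), i.e. B shrinks by the factor (1+r)·0.95 = 0.96868.
This holds for months 1–50. Entering month 51 the balance is €774.24; 5% of the post-interest balance is now below €40.00, so the flat €40.00 minimum applies from here.
From month 51 a fixed €40.00 at rate r clears €774.24 in 25 more payments. Total: 50 + 25 = 75 months.

75 months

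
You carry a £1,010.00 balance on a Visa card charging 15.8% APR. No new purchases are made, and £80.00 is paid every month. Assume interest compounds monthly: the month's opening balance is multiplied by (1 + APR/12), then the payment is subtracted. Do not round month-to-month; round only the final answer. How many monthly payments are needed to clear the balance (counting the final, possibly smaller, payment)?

Monthly rate r = 15.8%/12 = 1.31667% = 0.0131667.
Recurrence: B ← B·(1+r) − £80.00.
Month 1: interest £13.30; balance after payment £943.30.
Month 2: interest £12.42; balance after payment £875.72.
Closed form: n = −ln(1 − rB₀/P)/ln(1+r) = −ln(0.83377)/ln(1.01317) ≈ 13.898, so the balance reaches zero during payment 14.

14 payments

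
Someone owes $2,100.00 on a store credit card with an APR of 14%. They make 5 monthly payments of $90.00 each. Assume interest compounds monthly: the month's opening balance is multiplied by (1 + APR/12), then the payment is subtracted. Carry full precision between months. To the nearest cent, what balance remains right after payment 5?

Monthly rate r = 14%/12 = 1.16667% = 0.0116667.
Each month: B ← B·(1+r) − $90.00.
Month 1: interest $24.50; balance after payment $2,034.50.
Month 2: interest $23.74; balance after payment $1,968.24.
Month 3: interest $22.96; balance after payment $1,901.20.
Month 4: interest $22.18; balance after payment $1,833.38.
Month 5: interest $21.39; balance after payment $1,764.77.

$1,764.77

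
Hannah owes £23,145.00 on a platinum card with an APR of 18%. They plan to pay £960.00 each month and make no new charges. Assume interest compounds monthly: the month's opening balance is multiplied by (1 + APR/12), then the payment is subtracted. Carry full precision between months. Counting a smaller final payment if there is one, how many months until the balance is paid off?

31 payments

Monthly rate r = 18%/12 = 1.5% = 0.015.
Recurrence: B ← B·(1+r) − £960.00.
Month 1: interest £347.18; balance after payment £22,532.17.
Month 2: interest £337.98; balance after payment £21,910.16.
Closed form: n = −ln(1 − rB₀/P)/ln(1+r) = −ln(0.63836)/ln(1.015) ≈ 30.147, so the balance reaches zero during payment 31.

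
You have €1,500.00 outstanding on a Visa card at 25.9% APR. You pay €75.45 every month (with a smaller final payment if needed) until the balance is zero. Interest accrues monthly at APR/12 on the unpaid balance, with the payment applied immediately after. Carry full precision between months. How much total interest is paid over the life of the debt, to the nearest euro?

Monthly rate r = 25.9%/12 = 2.15833% = 0.0215833.
Payoff takes n = ⌈−ln(1 − rB₀/P)/ln(1+r)⌉ = ⌈26.250⌉ = 27 payments; the last is €18.99.
Total paid = 26·€75.45 + €18.99 = €1,980.69.
Total interest = total paid − principal = €1,980.69 − €1,500.00 = €480.69.

€481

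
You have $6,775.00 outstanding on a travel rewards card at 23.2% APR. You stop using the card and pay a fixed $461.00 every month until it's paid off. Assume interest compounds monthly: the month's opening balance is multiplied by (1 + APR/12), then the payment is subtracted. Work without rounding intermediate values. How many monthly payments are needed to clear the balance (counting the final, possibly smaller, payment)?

18 payments

Monthly rate r = 23.2%/12 = 1.93333% = 0.0193333.
Recurrence: B ← B·(1+r) − $461.00.
Month 1: interest $130.98; balance after payment $6,444.98.
Month 2: interest $124.60; balance after payment $6,108.59.
Closed form: n = −ln(1 − rB₀/P)/ln(1+r) = −ln(0.71587)/ln(1.01933) ≈ 17.456, so the balance reaches zero during payment 18.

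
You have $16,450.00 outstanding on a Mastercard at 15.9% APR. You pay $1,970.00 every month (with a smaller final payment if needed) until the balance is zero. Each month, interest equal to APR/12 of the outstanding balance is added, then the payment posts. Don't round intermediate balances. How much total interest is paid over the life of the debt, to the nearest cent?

Monthly rate r = 15.9%/12 = 1.325% = 0.01325.
Payoff takes n = ⌈−ln(1 − rB₀/P)/ln(1+r)⌉ = ⌈8.908⌉ = 9 payments; the last is $1,789.58.
Total paid = 8·$1,970.00 + $1,789.58 = $17,549.58.
Total interest = total paid − principal = $17,549.58 − $16,450.00 = $1,099.58.

$1,099.58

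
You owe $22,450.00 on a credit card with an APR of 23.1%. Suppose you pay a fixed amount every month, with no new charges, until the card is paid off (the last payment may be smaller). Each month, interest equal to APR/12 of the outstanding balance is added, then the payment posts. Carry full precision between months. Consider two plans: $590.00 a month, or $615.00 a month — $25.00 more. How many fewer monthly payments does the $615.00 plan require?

6 fewer payments

Monthly rate r = 23.1%/12 = 1.925% = 0.01925.
At $590.00/mo: n = ⌈−ln(1 − rB₀/P)/ln(1+r)⌉ = 70 payments (last $91.37); total interest = total paid − $22,450.00 = $18,351.37.
At $615.00/mo: 64 payments (last $381.97); total interest $16,676.97.
Payments saved = 70 − 64 = 6.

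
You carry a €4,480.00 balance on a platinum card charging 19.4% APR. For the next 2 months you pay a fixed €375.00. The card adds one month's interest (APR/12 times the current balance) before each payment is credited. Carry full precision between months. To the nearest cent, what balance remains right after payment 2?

€3,869.96

Monthly rate r = 19.4%/12 = 1.61667% = 0.0161667.
Each month: B ← B·(1+r) − €375.00.
Month 1: interest €72.43; balance after payment €4,177.43.
Month 2: interest €67.54; balance after payment €3,869.96.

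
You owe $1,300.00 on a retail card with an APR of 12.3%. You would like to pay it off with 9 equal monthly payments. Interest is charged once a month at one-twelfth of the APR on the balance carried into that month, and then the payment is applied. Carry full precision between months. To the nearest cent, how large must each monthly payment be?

Monthly rate r = 12.3%/12 = 1.025% = 0.01025.
Level-payment amortization: P = B₀·r / (1 − (1+r)^(−n)) = 1300.00·0.01025 / (1 − 1.01025^(−9)).
Denominator 1 − (1+r)^(−9) = 0.0876945528.
P = 13.325 / 0.0876945528 ≈ 151.95.

$151.95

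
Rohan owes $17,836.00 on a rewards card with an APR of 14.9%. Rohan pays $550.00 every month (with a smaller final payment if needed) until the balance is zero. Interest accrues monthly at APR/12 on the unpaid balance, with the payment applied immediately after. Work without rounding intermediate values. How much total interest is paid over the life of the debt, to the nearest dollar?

Monthly rate r = 14.9%/12 = 1.24167% = 0.0124167.
Payoff takes n = ⌈−ln(1 − rB₀/P)/ln(1+r)⌉ = ⌈41.755⌉ = 42 payments; the last is $416.11.
Total paid = 41·$550.00 + $416.11 = $22,966.11.
Total interest = total paid − principal = $22,966.11 − $17,836.00 = $5,130.11.

$5,130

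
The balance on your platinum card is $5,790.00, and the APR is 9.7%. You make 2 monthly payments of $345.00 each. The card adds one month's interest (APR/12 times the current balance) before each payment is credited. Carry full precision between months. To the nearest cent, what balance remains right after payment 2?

$5,191.19

Monthly rate r = 9.7%/12 = 0.808333% = 0.00808333.
Each month: B ← B·(1+r) − $345.00.
Month 1: interest $46.80; balance after payment $5,491.80.
Month 2: interest $44.39; balance after payment $5,191.19.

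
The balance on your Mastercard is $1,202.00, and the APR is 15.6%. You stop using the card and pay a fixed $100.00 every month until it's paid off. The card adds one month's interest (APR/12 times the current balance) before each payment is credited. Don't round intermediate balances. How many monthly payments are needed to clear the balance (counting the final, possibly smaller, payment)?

Monthly rate r = 15.6%/12 = 1.3% = 0.013.
Recurrence: B ← B·(1+r) − $100.00.
Month 1: interest $15.63; balance after payment $1,117.63.
Month 2: interest $14.53; balance after payment $1,032.16.
Closed form: n = −ln(1 − rB₀/P)/ln(1+r) = −ln(0.84374)/ln(1.013) ≈ 13.155, so the balance reaches zero during payment 14.

14 months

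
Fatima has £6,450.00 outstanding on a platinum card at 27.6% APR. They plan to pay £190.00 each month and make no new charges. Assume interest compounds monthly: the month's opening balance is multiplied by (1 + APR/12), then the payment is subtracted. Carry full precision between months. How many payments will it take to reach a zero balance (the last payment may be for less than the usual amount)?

Monthly rate r = 27.6%/12 = 2.3% = 0.023.
Recurrence: B ← B·(1+r) − £190.00.
Month 1: interest £148.35; balance after payment £6,408.35.
Month 2: interest £147.39; balance after payment £6,365.74.
Closed form: n = −ln(1 − rB₀/P)/ln(1+r) = −ln(0.21921)/ln(1.023) ≈ 66.744, so the balance reaches zero during payment 67.

67 months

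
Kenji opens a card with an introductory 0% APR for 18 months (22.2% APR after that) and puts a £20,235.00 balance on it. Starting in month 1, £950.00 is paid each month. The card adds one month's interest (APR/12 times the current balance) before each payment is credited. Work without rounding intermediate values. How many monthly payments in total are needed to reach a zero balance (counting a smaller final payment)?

22 payments

Promo months 1–18 at r₀ = 0%/12 = 0; months 19+ at r₁ = 22.2%/12 = 0.0185.
After month 18 (no interest yet): B = £20,235.00 − 18·£950.00 = £3,135.00.
Then at r₁ with £950.00/mo: n₂ = −ln(1 − r₁·B/P)/ln(1+r₁) ≈ 3.44 → 4 more payments.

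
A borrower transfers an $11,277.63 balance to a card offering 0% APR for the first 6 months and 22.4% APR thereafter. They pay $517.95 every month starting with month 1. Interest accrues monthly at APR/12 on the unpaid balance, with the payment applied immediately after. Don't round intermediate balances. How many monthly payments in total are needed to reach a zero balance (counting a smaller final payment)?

Promo months 1–6 at r₀ = 0%/12 = 0; months 7+ at r₁ = 22.4%/12 = 0.0186667.
After month 6 (no interest yet): B = $11,277.63 − 6·$517.95 = $8,169.93.
Then at r₁ with $517.95/mo: n₂ = −ln(1 − r₁·B/P)/ln(1+r₁) ≈ 18.86 → 19 more payments.

25 payments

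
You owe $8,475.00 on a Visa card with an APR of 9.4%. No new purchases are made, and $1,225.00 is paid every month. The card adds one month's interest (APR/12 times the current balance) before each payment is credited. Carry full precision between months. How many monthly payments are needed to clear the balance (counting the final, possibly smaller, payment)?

8 months

Monthly rate r = 9.4%/12 = 0.783333% = 0.00783333.
Recurrence: B ← B·(1+r) − $1,225.00.
Month 1: interest $66.39; balance after payment $7,316.39.
Month 2: interest $57.31; balance after payment $6,148.70.
Closed form: n = −ln(1 − rB₀/P)/ln(1+r) = −ln(0.94581)/ln(1.00783) ≈ 7.141, so the balance reaches zero during payment 8.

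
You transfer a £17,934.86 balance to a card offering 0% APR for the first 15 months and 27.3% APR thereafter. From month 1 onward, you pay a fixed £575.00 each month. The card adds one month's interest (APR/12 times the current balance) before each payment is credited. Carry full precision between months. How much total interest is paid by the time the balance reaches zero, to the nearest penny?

£2,434.88

Promo months 1–15 at r₀ = 0%/12 = 0; months 16+ at r₁ = 27.3%/12 = 0.02275.
After month 15 (no interest yet): B = £17,934.86 − 15·£575.00 = £9,309.86.
Then at r₁ with £575.00/mo: n₂ = −ln(1 − r₁·B/P)/ln(1+r₁) ≈ 20.42 → 21 more payments.
Total paid = 35·£575.00 + £244.74 = £20,369.74; interest = £20,369.74 − £17,934.86 = £2,434.88.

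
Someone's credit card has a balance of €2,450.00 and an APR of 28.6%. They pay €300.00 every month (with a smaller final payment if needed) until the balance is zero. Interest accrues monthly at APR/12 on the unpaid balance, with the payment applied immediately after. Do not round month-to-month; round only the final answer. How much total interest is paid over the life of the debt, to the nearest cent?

€307.62

Monthly rate r = 28.6%/12 = 2.38333% = 0.0238333.
Payoff takes n = ⌈−ln(1 − rB₀/P)/ln(1+r)⌉ = ⌈9.190⌉ = 10 payments; the last is €57.62.
Total paid = 9·€300.00 + €57.62 = €2,757.62.
Total interest = total paid − principal = €2,757.62 − €2,450.00 = €307.62.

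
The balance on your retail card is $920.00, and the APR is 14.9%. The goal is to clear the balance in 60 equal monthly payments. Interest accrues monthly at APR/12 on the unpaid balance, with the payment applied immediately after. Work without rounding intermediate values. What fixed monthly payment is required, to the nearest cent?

Monthly rate r = 14.9%/12 = 1.24167% = 0.0124167.
Level-payment amortization: P = B₀·r / (1 − (1+r)^(−n)) = 920.00·0.0124167 / (1 − 1.01242^(−60)).
Denominator 1 − (1+r)^(−60) = 0.523082961.
P = 11.4233 / 0.523082961 ≈ 21.84.

$21.84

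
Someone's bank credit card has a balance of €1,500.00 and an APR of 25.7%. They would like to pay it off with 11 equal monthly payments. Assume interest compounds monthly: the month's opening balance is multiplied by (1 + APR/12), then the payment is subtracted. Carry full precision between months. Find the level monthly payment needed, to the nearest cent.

Monthly rate r = 25.7%/12 = 2.14167% = 0.0214167.
Level-payment amortization: P = B₀·r / (1 − (1+r)^(−n)) = 1500.00·0.0214167 / (1 − 1.02142^(−11)).
Denominator 1 − (1+r)^(−11) = 0.207922532.
P = 32.125 / 0.207922532 ≈ 154.50.

€154.50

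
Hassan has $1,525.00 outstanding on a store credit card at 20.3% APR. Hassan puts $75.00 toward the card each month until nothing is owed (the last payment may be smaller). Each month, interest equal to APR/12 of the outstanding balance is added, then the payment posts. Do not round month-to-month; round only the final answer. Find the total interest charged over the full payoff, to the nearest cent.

Monthly rate r = 20.3%/12 = 1.69167% = 0.0169167.
Payoff takes n = ⌈−ln(1 − rB₀/P)/ln(1+r)⌉ = ⌈25.130⌉ = 26 payments; the last is $9.79.
Total paid = 25·$75.00 + $9.79 = $1,884.79.
Total interest = total paid − principal = $1,884.79 − $1,525.00 = $359.79.

$359.79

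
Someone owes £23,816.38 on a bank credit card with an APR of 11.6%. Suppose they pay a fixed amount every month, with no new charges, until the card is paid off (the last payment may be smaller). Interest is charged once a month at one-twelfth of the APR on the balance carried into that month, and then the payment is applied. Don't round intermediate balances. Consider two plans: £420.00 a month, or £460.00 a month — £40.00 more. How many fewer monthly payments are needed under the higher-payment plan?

Monthly rate r = 11.6%/12 = 0.966667% = 0.00966667.
At £420.00/mo: n = ⌈−ln(1 − rB₀/P)/ln(1+r)⌉ = 83 payments (last £243.04); total interest = total paid − £23,816.38 = £10,866.66.
At £460.00/mo: 73 payments (last £70.50); total interest £9,374.12.
Payments saved = 83 − 73 = 10.

10 fewer payments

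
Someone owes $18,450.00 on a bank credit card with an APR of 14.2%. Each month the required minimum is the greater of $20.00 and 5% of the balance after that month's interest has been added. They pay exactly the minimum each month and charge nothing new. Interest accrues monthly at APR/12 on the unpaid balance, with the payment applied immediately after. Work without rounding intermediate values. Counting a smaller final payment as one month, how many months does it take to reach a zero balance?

Monthly rate r = 14.2%/12 = 1.18333% = 0.0118333.
While 5% of the post-interest balance exceeds $20.00, each month B ← (B·(1+r))·(1 − 0.05), i.e. B shrinks by the factor (1+r)·0.95 = 0.96124.
This holds for months 1–98. Entering month 99 the balance is $383.35; 5% of the post-interest balance is now below $20.00, so the flat $20.00 minimum applies from here.
From month 99 a fixed $20.00 at rate r clears $383.35 in 22 more payments. Total: 98 + 22 = 120 months.

120 months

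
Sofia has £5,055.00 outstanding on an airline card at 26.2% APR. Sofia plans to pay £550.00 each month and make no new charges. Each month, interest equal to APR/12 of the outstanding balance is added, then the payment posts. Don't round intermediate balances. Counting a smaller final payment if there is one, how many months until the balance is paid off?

Monthly rate r = 26.2%/12 = 2.18333% = 0.0218333.
Recurrence: B ← B·(1+r) − £550.00.
Month 1: interest £110.37; balance after payment £4,615.37.
Month 2: interest £100.77; balance after payment £4,166.14.
Closed form: n = −ln(1 − rB₀/P)/ln(1+r) = −ln(0.79933)/ln(1.02183) ≈ 10.370, so the balance reaches zero during payment 11.

11 months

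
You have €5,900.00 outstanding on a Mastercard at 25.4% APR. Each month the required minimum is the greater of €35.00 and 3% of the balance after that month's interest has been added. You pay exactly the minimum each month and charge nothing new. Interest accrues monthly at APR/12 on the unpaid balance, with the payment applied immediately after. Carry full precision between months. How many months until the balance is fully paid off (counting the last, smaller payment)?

229 months

Monthly rate r = 25.4%/12 = 2.11667% = 0.0211667.
While 3% of the post-interest balance exceeds €35.00, each month B ← (B·(1+r))·(1 − 0.03), i.e. B shrinks by the factor (1+r)·0.97 = 0.99053.
This holds for months 1–173. Entering month 174 the balance is €1,137.83; 3% of the post-interest balance is now below €35.00, so the flat €35.00 minimum applies from here.
From month 174 a fixed €35.00 at rate r clears €1,137.83 in 56 more payments. Total: 173 + 56 = 229 months.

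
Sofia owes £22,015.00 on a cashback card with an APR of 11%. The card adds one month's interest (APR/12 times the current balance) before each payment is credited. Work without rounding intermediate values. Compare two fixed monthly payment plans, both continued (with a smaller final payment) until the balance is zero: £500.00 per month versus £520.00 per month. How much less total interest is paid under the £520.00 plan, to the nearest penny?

Monthly rate r = 11%/12 = 0.916667% = 0.00916667.
At £500.00/mo: n = ⌈−ln(1 − rB₀/P)/ln(1+r)⌉ = 57 payments (last £321.78); total interest = total paid − £22,015.00 = £6,306.78.
At £520.00/mo: 54 payments (last £430.12); total interest £5,975.12.
Interest saved = £6,306.78 − £5,975.12 = £331.66.

£331.66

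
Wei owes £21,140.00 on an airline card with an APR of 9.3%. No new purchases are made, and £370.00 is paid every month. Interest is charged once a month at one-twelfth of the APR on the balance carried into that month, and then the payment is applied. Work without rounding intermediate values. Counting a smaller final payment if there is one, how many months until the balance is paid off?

Monthly rate r = 9.3%/12 = 0.775% = 0.00775.
Recurrence: B ← B·(1+r) − £370.00.
Month 1: interest £163.84; balance after payment £20,933.83.
Month 2: interest £162.24; balance after payment £20,726.07.
Closed form: n = −ln(1 − rB₀/P)/ln(1+r) = −ln(0.5572)/ln(1.00775) ≈ 75.753, so the balance reaches zero during payment 76.

76 payments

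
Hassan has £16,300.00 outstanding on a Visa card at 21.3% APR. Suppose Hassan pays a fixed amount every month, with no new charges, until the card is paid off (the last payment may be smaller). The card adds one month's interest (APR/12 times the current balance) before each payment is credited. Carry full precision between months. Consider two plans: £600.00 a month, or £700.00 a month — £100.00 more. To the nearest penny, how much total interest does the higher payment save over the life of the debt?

Monthly rate r = 21.3%/12 = 1.775% = 0.01775.
At £600.00/mo: n = ⌈−ln(1 − rB₀/P)/ln(1+r)⌉ = 38 payments (last £246.57); total interest = total paid − £16,300.00 = £6,146.57.
At £700.00/mo: 31 payments (last £218.11); total interest £4,918.11.
Interest saved = £6,146.57 − £4,918.11 = £1,228.46.

£1,228.46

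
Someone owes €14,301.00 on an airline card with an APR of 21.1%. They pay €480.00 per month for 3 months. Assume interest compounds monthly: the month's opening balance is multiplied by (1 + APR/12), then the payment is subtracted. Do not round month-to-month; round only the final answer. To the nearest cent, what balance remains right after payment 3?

€13,603.25

Monthly rate r = 21.1%/12 = 1.75833% = 0.0175833.
Each month: B ← B·(1+r) − €480.00.
Month 1: interest €251.46; balance after payment €14,072.46.
Month 2: interest €247.44; balance after payment €13,839.90.
Month 3: interest €243.35; balance after payment €13,603.25.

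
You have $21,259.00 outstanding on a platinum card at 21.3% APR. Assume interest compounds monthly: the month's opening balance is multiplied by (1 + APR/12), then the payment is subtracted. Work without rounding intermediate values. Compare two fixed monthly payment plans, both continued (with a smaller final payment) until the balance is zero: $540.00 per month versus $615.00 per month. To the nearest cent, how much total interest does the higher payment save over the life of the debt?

$3,594.02

Monthly rate r = 21.3%/12 = 1.775% = 0.01775.
At $540.00/mo: n = ⌈−ln(1 − rB₀/P)/ln(1+r)⌉ = 69 payments (last $109.37); total interest = total paid − $21,259.00 = $15,570.37.
At $615.00/mo: 55 payments (last $25.35); total interest $11,976.35.
Interest saved = $15,570.37 − $11,976.35 = $3,594.02.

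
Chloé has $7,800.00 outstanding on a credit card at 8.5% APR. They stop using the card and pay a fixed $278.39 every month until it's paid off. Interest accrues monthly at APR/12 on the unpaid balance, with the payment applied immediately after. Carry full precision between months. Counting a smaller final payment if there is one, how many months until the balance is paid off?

32 months

Monthly rate r = 8.5%/12 = 0.708333% = 0.00708333.
Recurrence: B ← B·(1+r) − $278.39.
Month 1: interest $55.25; balance after payment $7,576.86.
Month 2: interest $53.67; balance after payment $7,352.14.
Closed form: n = −ln(1 − rB₀/P)/ln(1+r) = −ln(0.80154)/ln(1.00708) ≈ 31.342, so the balance reaches zero during payment 32.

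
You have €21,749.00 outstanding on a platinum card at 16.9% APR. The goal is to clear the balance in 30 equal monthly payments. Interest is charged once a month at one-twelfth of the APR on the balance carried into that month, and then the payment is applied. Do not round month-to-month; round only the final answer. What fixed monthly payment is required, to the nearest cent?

Monthly rate r = 16.9%/12 = 1.40833% = 0.0140833.
Level-payment amortization: P = B₀·r / (1 − (1+r)^(−n)) = 21749.00·0.0140833 / (1 − 1.01408^(−30)).
Denominator 1 − (1+r)^(−30) = 0.34265911.
P = 306.298 / 0.34265911 ≈ 893.89.

€893.89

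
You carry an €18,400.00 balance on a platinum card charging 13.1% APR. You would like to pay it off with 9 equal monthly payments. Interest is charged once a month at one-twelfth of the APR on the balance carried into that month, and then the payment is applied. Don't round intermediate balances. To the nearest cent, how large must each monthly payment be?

Monthly rate r = 13.1%/12 = 1.09167% = 0.0109167.
Level-payment amortization: P = B₀·r / (1 − (1+r)^(−n)) = 18400.00·0.0109167 / (1 − 1.01092^(−9)).
Denominator 1 − (1+r)^(−9) = 0.0930950134.
P = 200.867 / 0.0930950134 ≈ 2157.65.

€2,157.65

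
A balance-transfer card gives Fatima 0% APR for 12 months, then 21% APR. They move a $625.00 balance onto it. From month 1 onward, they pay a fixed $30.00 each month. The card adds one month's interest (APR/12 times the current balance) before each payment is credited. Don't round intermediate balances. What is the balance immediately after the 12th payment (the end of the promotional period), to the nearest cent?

$265.00

Promo months 1–12 at r₀ = 0%/12 = 0; months 13+ at r₁ = 21%/12 = 0.0175.
After month 12 (no interest yet): B = $625.00 − 12·$30.00 = $265.00.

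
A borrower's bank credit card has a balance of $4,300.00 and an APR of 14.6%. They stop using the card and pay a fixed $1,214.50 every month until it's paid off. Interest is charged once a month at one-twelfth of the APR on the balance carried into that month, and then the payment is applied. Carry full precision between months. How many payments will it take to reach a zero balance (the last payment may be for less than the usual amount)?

4 months

Monthly rate r = 14.6%/12 = 1.21667% = 0.0121667.
Recurrence: B ← B·(1+r) − $1,214.50.
Month 1: interest $52.32; balance after payment $3,137.82.
Month 2: interest $38.18; balance after payment $1,961.49.
Month 3: interest $23.86; balance after payment $770.86.
Month 4: interest $9.38; balance after payment $0.00.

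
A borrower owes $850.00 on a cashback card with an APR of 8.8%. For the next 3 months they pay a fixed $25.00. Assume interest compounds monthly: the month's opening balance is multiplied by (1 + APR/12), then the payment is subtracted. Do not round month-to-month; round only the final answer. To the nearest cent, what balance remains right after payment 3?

$793.29

Monthly rate r = 8.8%/12 = 0.733333% = 0.00733333.
Each month: B ← B·(1+r) − $25.00.
Month 1: interest $6.23; balance after payment $831.23.
Month 2: interest $6.10; balance after payment $812.33.
Month 3: interest $5.96; balance after payment $793.29.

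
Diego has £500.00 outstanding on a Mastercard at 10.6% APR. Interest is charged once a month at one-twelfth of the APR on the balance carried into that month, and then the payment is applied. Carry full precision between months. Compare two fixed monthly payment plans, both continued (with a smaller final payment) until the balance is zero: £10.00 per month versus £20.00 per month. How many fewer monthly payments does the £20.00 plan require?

Monthly rate r = 10.6%/12 = 0.883333% = 0.00883333.
At £10.00/mo: n = ⌈−ln(1 − rB₀/P)/ln(1+r)⌉ = 67 payments (last £2.69); total interest = total paid − £500.00 = £162.69.
At £20.00/mo: 29 payments (last £7.49); total interest £67.49.
Payments saved = 67 − 29 = 38.

38 fewer payments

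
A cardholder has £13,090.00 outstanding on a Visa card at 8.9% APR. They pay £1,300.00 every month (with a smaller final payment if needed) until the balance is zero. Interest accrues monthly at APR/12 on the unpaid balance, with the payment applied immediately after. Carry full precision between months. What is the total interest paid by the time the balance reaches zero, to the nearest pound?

Monthly rate r = 8.9%/12 = 0.741667% = 0.00741667.
Payoff takes n = ⌈−ln(1 − rB₀/P)/ln(1+r)⌉ = ⌈10.504⌉ = 11 payments; the last is £656.15.
Total paid = 10·£1,300.00 + £656.15 = £13,656.15.
Total interest = total paid − principal = £13,656.15 − £13,090.00 = £566.15.

£566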